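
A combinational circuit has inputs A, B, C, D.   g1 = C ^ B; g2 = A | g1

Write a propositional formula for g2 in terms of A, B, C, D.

g1 = C ^ B
g2 = A | g1 = A | (C ^ B)

A | (C ^ B)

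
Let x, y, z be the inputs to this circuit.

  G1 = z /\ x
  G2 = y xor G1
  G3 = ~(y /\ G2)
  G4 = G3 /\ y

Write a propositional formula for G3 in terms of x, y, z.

G1 = z /\ x
G2 = y xor G1 = y xor (z /\ x)
G3 = ~(y /\ G2) = ~(y /\ (y xor (z /\ x)))

~(y /\ (y xor (z /\ x)))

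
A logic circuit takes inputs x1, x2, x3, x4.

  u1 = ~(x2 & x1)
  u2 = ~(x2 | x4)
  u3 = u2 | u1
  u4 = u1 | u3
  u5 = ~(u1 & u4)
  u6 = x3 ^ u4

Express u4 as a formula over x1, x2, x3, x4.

(~(x2 & x1)) | ((~(x2 | x4)) | (~(x2 & x1)))

u1 = ~(x2 & x1)
u2 = ~(x2 | x4)
u3 = u2 | u1 = (~(x2 | x4)) | (~(x2 & x1))
u4 = u1 | u3 = (~(x2 & x1)) | ((~(x2 | x4)) | (~(x2 & x1)))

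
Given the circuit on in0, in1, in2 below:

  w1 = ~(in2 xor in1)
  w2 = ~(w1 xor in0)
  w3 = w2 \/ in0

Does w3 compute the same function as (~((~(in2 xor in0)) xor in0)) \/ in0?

w1 = ~(in2 xor in1)
w2 = ~(w1 xor in0) = ~((~(in2 xor in1)) xor in0)
w3 = w2 \/ in0 = (~((~(in2 xor in1)) xor in0)) \/ in0
At in0=0, in1=1, in2=0: circuit gives 1, formula gives 0.

No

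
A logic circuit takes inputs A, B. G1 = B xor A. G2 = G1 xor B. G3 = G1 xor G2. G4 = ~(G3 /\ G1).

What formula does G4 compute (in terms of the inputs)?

~(((B xor A) xor ((B xor A) xor B)) /\ (B xor A))

G1 = B xor A
G2 = G1 xor B = (B xor A) xor B
G3 = G1 xor G2 = (B xor A) xor ((B xor A) xor B)
G4 = ~(G3 /\ G1) = ~(((B xor A) xor ((B xor A) xor B)) /\ (B xor A))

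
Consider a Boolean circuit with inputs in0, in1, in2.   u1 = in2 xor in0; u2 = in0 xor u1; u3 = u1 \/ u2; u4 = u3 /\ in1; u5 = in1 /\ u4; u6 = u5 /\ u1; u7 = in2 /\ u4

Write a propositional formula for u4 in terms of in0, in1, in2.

u1 = in2 xor in0
u2 = in0 xor u1 = in0 xor (in2 xor in0)
u3 = u1 \/ u2 = (in2 xor in0) \/ (in0 xor (in2 xor in0))
u4 = u3 /\ in1 = ((in2 xor in0) \/ (in0 xor (in2 xor in0))) /\ in1

((in2 xor in0) \/ (in0 xor (in2 xor in0))) /\ in1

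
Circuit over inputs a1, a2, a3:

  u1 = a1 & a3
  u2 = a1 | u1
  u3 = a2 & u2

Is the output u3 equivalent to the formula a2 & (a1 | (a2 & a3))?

No

u1 = a1 & a3
u2 = a1 | u1 = a1 | (a1 & a3)
u3 = a2 & u2 = a2 & (a1 | (a1 & a3))
At a1=0, a2=1, a3=1: circuit gives 0, formula gives 1.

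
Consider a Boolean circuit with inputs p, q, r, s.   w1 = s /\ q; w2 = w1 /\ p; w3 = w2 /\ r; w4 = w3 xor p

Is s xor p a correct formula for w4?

w1 = s /\ q
w2 = w1 /\ p = (s /\ q) /\ p
w3 = w2 /\ r = ((s /\ q) /\ p) /\ r
w4 = w3 xor p = (((s /\ q) /\ p) /\ r) xor p
At p=0, q=0, r=0, s=1: circuit gives 0, formula gives 1.

No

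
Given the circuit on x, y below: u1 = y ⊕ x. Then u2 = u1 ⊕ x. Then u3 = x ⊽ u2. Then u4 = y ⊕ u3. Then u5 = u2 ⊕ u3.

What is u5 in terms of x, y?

u1 = y ⊕ x
u2 = u1 ⊕ x = (y ⊕ x) ⊕ x
u3 = x ⊽ u2 = x ⊽ ((y ⊕ x) ⊕ x)
u5 = u2 ⊕ u3 = ((y ⊕ x) ⊕ x) ⊕ (x ⊽ ((y ⊕ x) ⊕ x))

((y ⊕ x) ⊕ x) ⊕ (x ⊽ ((y ⊕ x) ⊕ x))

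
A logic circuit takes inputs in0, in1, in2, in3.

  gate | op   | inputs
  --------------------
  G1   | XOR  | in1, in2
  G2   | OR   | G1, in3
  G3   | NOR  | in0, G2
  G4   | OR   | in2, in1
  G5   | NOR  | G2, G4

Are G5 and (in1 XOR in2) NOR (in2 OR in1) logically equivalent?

No

G1 = in1 XOR in2
G2 = G1 OR in3 = (in1 XOR in2) OR in3
G4 = in2 OR in1
G5 = G2 NOR G4 = ((in1 XOR in2) OR in3) NOR (in2 OR in1)
At in0=0, in1=0, in2=0, in3=1: circuit gives 0, formula gives 1.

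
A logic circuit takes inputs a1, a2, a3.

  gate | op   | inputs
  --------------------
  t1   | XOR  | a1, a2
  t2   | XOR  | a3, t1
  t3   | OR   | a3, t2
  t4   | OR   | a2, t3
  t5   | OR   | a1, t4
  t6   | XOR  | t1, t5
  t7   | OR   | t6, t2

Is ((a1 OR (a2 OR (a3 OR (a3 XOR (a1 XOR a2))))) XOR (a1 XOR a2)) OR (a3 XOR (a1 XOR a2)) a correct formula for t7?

Yes

t1 = a1 XOR a2
t2 = a3 XOR t1 = a3 XOR (a1 XOR a2)
t3 = a3 OR t2 = a3 OR (a3 XOR (a1 XOR a2))
t4 = a2 OR t3 = a2 OR (a3 OR (a3 XOR (a1 XOR a2)))
t5 = a1 OR t4 = a1 OR (a2 OR (a3 OR (a3 XOR (a1 XOR a2))))
t6 = t1 XOR t5 = (a1 XOR a2) XOR (a1 OR (a2 OR (a3 OR (a3 XOR (a1 XOR a2)))))
t7 = t6 OR t2 = ((a1 XOR a2) XOR (a1 OR (a2 OR (a3 OR (a3 XOR (a1 XOR a2)))))) OR (a3 XOR (a1 XOR a2))
At a1=0, a2=0, a3=0: circuit gives 0, formula gives 0.
At a1=0, a2=0, a3=1: circuit gives 1, formula gives 1.
Agrees on all 8 inputs.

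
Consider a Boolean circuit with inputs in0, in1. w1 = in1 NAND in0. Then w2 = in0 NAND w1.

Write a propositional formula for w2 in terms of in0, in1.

in0 NAND (in1 NAND in0)

w1 = in1 NAND in0
w2 = in0 NAND w1 = in0 NAND (in1 NAND in0)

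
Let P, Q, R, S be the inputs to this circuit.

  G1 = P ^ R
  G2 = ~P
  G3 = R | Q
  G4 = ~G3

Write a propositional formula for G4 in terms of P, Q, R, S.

G3 = R | Q
G4 = ~G3 = ~(R | Q)

~(R | Q)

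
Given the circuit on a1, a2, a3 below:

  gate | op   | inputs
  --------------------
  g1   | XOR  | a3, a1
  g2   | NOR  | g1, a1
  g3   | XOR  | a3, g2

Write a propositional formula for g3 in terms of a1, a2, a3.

g1 = a3 XOR a1
g2 = g1 NOR a1 = (a3 XOR a1) NOR a1
g3 = a3 XOR g2 = a3 XOR ((a3 XOR a1) NOR a1)

a3 XOR ((a3 XOR a1) NOR a1)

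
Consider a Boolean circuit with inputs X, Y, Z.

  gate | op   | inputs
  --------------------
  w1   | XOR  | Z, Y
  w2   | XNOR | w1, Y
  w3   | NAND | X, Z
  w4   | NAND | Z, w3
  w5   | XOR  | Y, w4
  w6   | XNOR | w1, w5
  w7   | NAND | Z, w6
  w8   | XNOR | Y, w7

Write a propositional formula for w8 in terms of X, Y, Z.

w1 = Z XOR Y
w3 = X NAND Z
w4 = Z NAND w3 = Z NAND (X NAND Z)
w5 = Y XOR w4 = Y XOR (Z NAND (X NAND Z))
w6 = w1 XNOR w5 = (Z XOR Y) XNOR (Y XOR (Z NAND (X NAND Z)))
w7 = Z NAND w6 = Z NAND ((Z XOR Y) XNOR (Y XOR (Z NAND (X NAND Z))))
w8 = Y XNOR w7 = Y XNOR (Z NAND ((Z XOR Y) XNOR (Y XOR (Z NAND (X NAND Z)))))

Y XNOR (Z NAND ((Z XOR Y) XNOR (Y XOR (Z NAND (X NAND Z)))))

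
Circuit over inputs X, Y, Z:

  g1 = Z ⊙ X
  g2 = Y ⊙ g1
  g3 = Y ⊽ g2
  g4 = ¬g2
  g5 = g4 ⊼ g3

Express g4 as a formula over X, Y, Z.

g1 = Z ⊙ X
g2 = Y ⊙ g1 = Y ⊙ (Z ⊙ X)
g4 = ¬g2 = ¬(Y ⊙ (Z ⊙ X))

¬(Y ⊙ (Z ⊙ X))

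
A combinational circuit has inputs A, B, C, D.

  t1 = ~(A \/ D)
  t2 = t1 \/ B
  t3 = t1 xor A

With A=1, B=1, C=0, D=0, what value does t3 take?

1

t1 = ~(1 \/ 0) = 0
t3 = 0 xor 1 = 1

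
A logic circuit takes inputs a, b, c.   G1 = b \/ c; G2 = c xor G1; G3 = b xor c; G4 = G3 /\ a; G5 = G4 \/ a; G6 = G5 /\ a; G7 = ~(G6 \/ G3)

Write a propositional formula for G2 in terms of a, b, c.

c xor (b \/ c)

G1 = b \/ c
G2 = c xor G1 = c xor (b \/ c)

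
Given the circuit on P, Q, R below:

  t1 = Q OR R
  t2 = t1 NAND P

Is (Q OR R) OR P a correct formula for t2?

t1 = Q OR R
t2 = t1 NAND P = (Q OR R) NAND P
At P=0, Q=0, R=0: circuit gives 1, formula gives 0.

No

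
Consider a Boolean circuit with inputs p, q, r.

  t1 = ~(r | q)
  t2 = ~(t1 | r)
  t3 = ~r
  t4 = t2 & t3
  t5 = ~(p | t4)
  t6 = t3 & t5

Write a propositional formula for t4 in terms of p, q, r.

t1 = ~(r | q)
t2 = ~(t1 | r) = ~((~(r | q)) | r)
t3 = ~r
t4 = t2 & t3 = (~((~(r | q)) | r)) & ~r

(~((~(r | q)) | r)) & ~r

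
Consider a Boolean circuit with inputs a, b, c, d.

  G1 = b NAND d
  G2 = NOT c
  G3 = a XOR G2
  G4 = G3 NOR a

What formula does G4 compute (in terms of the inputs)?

G2 = NOT c
G3 = a XOR G2 = a XOR NOT c
G4 = G3 NOR a = (a XOR NOT c) NOR a

(a XOR NOT c) NOR a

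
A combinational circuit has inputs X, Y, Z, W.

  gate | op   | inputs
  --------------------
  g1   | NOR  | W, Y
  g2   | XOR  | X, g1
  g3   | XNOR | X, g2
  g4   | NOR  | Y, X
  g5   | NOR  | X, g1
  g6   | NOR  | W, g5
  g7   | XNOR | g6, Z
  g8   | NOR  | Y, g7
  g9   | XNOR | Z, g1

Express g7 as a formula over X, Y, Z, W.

g1 = W NOR Y
g5 = X NOR g1 = X NOR (W NOR Y)
g6 = W NOR g5 = W NOR (X NOR (W NOR Y))
g7 = g6 XNOR Z = (W NOR (X NOR (W NOR Y))) XNOR Z

(W NOR (X NOR (W NOR Y))) XNOR Z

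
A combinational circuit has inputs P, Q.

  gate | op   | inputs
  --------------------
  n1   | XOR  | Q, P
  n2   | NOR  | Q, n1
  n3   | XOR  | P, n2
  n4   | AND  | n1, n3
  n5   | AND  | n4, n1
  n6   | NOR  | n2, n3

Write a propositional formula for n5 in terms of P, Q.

n1 = Q XOR P
n2 = Q NOR n1 = Q NOR (Q XOR P)
n3 = P XOR n2 = P XOR (Q NOR (Q XOR P))
n4 = n1 AND n3 = (Q XOR P) AND (P XOR (Q NOR (Q XOR P)))
n5 = n4 AND n1 = ((Q XOR P) AND (P XOR (Q NOR (Q XOR P)))) AND (Q XOR P)

((Q XOR P) AND (P XOR (Q NOR (Q XOR P)))) AND (Q XOR P)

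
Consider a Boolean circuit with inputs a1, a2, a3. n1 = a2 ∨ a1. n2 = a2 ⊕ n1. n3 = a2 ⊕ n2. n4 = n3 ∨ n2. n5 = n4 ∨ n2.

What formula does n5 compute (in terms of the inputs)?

n1 = a2 ∨ a1
n2 = a2 ⊕ n1 = a2 ⊕ (a2 ∨ a1)
n3 = a2 ⊕ n2 = a2 ⊕ (a2 ⊕ (a2 ∨ a1))
n4 = n3 ∨ n2 = (a2 ⊕ (a2 ⊕ (a2 ∨ a1))) ∨ (a2 ⊕ (a2 ∨ a1))
n5 = n4 ∨ n2 = ((a2 ⊕ (a2 ⊕ (a2 ∨ a1))) ∨ (a2 ⊕ (a2 ∨ a1))) ∨ (a2 ⊕ (a2 ∨ a1))

((a2 ⊕ (a2 ⊕ (a2 ∨ a1))) ∨ (a2 ⊕ (a2 ∨ a1))) ∨ (a2 ⊕ (a2 ∨ a1))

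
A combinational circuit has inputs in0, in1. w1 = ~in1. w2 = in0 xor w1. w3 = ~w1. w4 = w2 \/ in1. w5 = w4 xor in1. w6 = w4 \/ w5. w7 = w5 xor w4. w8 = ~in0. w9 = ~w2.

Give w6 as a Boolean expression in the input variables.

((in0 xor ~in1) \/ in1) \/ (((in0 xor ~in1) \/ in1) xor in1)

w1 = ~in1
w2 = in0 xor w1 = in0 xor ~in1
w4 = w2 \/ in1 = (in0 xor ~in1) \/ in1
w5 = w4 xor in1 = ((in0 xor ~in1) \/ in1) xor in1
w6 = w4 \/ w5 = ((in0 xor ~in1) \/ in1) \/ (((in0 xor ~in1) \/ in1) xor in1)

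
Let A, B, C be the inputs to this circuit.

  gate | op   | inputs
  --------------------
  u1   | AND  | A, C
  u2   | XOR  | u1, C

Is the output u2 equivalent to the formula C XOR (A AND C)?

u1 = A AND C
u2 = u1 XOR C = (A AND C) XOR C
At A=0, B=0, C=0: circuit gives 0, formula gives 0.
At A=0, B=0, C=1: circuit gives 1, formula gives 1.
Agrees on all 8 inputs.

Yes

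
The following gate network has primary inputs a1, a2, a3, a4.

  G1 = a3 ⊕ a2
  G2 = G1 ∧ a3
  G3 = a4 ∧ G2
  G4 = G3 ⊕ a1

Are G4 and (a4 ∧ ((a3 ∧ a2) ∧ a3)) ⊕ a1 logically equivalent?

G1 = a3 ⊕ a2
G2 = G1 ∧ a3 = (a3 ⊕ a2) ∧ a3
G3 = a4 ∧ G2 = a4 ∧ ((a3 ⊕ a2) ∧ a3)
G4 = G3 ⊕ a1 = (a4 ∧ ((a3 ⊕ a2) ∧ a3)) ⊕ a1
At a1=0, a2=0, a3=1, a4=1: circuit gives 1, formula gives 0.

No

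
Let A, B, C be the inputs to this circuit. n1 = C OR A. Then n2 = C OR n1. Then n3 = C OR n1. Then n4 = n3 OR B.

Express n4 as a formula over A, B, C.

(C OR (C OR A)) OR B

n1 = C OR A
n3 = C OR n1 = C OR (C OR A)
n4 = n3 OR B = (C OR (C OR A)) OR B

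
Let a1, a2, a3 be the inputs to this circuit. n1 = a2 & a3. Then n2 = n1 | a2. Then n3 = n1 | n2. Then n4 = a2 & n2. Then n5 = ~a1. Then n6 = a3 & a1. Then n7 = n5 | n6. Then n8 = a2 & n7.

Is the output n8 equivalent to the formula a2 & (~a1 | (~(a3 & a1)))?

n5 = ~a1
n6 = a3 & a1
n7 = n5 | n6 = ~a1 | (a3 & a1)
n8 = a2 & n7 = a2 & (~a1 | (a3 & a1))
At a1=1, a2=1, a3=0: circuit gives 0, formula gives 1.

No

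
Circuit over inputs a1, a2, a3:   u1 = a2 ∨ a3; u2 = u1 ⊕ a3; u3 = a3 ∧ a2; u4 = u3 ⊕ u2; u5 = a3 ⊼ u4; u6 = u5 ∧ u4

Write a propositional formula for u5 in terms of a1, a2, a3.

a3 ⊼ ((a3 ∧ a2) ⊕ ((a2 ∨ a3) ⊕ a3))

u1 = a2 ∨ a3
u2 = u1 ⊕ a3 = (a2 ∨ a3) ⊕ a3
u3 = a3 ∧ a2
u4 = u3 ⊕ u2 = (a3 ∧ a2) ⊕ ((a2 ∨ a3) ⊕ a3)
u5 = a3 ⊼ u4 = a3 ⊼ ((a3 ∧ a2) ⊕ ((a2 ∨ a3) ⊕ a3))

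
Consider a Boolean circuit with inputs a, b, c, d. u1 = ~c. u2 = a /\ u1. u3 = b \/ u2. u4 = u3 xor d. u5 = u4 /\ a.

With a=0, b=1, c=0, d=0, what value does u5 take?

u1 = ~0 = 1
u2 = 0 /\ 1 = 0
u3 = 1 \/ 0 = 1
u4 = 1 xor 0 = 1
u5 = 1 /\ 0 = 0

0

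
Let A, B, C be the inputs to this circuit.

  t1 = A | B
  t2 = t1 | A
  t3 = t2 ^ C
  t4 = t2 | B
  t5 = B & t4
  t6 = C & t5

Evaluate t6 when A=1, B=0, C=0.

t1 = 1 | 0 = 1
t2 = 1 | 1 = 1
t4 = 1 | 0 = 1
t5 = 0 & 1 = 0
t6 = 0 & 0 = 0

0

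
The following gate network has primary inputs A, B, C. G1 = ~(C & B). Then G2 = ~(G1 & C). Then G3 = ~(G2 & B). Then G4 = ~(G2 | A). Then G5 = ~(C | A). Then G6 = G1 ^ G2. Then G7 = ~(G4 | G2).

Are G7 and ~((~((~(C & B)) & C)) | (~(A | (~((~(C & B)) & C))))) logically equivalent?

Yes

G1 = ~(C & B)
G2 = ~(G1 & C) = ~((~(C & B)) & C)
G4 = ~(G2 | A) = ~((~((~(C & B)) & C)) | A)
G7 = ~(G4 | G2) = ~((~((~((~(C & B)) & C)) | A)) | (~((~(C & B)) & C)))
At A=0, B=0, C=0: circuit gives 0, formula gives 0.
At A=1, B=0, C=1: circuit gives 1, formula gives 1.
Agrees on all 8 inputs.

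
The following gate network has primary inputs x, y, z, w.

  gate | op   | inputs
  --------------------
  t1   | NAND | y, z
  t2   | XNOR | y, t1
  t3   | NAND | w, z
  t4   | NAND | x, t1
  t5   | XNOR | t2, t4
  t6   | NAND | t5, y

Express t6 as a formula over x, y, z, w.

t1 = y NAND z
t2 = y XNOR t1 = y XNOR (y NAND z)
t4 = x NAND t1 = x NAND (y NAND z)
t5 = t2 XNOR t4 = (y XNOR (y NAND z)) XNOR (x NAND (y NAND z))
t6 = t5 NAND y = ((y XNOR (y NAND z)) XNOR (x NAND (y NAND z))) NAND y

((y XNOR (y NAND z)) XNOR (x NAND (y NAND z))) NAND y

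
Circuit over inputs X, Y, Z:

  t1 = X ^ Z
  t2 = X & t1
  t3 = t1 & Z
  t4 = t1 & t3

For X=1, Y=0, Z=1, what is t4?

0

t1 = 1 ^ 1 = 0
t3 = 0 & 1 = 0
t4 = 0 & 0 = 0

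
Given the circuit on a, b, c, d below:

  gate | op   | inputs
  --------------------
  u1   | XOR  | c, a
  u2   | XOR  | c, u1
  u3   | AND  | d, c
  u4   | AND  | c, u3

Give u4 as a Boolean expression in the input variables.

u3 = d AND c
u4 = c AND u3 = c AND (d AND c)

c AND (d AND c)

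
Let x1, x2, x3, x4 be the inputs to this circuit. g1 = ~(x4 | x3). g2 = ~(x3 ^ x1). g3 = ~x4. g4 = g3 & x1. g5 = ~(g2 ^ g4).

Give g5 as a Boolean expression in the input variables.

g2 = ~(x3 ^ x1)
g3 = ~x4
g4 = g3 & x1 = ~x4 & x1
g5 = ~(g2 ^ g4) = ~((~(x3 ^ x1)) ^ (~x4 & x1))

~((~(x3 ^ x1)) ^ (~x4 & x1))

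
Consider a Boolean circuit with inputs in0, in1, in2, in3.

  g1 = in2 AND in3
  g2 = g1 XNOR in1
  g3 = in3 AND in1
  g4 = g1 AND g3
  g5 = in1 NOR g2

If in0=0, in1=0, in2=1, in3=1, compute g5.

g1 = 1 AND 1 = 1
g2 = 1 XNOR 0 = 0
g5 = 0 NOR 0 = 1

1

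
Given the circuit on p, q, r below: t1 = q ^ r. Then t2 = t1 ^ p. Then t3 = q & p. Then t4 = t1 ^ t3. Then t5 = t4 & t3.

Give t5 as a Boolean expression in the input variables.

t1 = q ^ r
t3 = q & p
t4 = t1 ^ t3 = (q ^ r) ^ (q & p)
t5 = t4 & t3 = ((q ^ r) ^ (q & p)) & (q & p)

((q ^ r) ^ (q & p)) & (q & p)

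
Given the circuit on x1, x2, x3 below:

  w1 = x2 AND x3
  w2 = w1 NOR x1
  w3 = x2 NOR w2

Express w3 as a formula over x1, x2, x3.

x2 NOR ((x2 AND x3) NOR x1)

w1 = x2 AND x3
w2 = w1 NOR x1 = (x2 AND x3) NOR x1
w3 = x2 NOR w2 = x2 NOR ((x2 AND x3) NOR x1)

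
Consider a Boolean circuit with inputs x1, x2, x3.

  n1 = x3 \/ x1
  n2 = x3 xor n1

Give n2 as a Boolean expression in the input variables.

n1 = x3 \/ x1
n2 = x3 xor n1 = x3 xor (x3 \/ x1)

x3 xor (x3 \/ x1)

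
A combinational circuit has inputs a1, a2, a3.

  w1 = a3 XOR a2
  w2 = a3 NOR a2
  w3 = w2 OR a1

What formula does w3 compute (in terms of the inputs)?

(a3 NOR a2) OR a1

w2 = a3 NOR a2
w3 = w2 OR a1 = (a3 NOR a2) OR a1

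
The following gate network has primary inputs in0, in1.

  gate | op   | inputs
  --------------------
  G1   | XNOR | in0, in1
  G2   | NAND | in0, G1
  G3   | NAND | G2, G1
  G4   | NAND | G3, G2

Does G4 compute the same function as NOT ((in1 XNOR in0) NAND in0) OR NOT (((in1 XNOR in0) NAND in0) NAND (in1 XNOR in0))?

Yes

G1 = in0 XNOR in1
G2 = in0 NAND G1 = in0 NAND (in0 XNOR in1)
G3 = G2 NAND G1 = (in0 NAND (in0 XNOR in1)) NAND (in0 XNOR in1)
G4 = G3 NAND G2 = ((in0 NAND (in0 XNOR in1)) NAND (in0 XNOR in1)) NAND (in0 NAND (in0 XNOR in1))
At in0=0, in1=1: circuit gives 0, formula gives 0.
At in0=0, in1=0: circuit gives 1, formula gives 1.
Agrees on all 4 inputs.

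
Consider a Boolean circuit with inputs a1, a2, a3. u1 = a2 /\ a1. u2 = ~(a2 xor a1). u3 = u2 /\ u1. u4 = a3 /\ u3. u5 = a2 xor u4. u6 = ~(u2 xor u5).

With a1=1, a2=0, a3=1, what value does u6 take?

u1 = 0 /\ 1 = 0
u2 = ~(0 xor 1) = 0
u3 = 0 /\ 0 = 0
u4 = 1 /\ 0 = 0
u5 = 0 xor 0 = 0
u6 = ~(0 xor 0) = 1

1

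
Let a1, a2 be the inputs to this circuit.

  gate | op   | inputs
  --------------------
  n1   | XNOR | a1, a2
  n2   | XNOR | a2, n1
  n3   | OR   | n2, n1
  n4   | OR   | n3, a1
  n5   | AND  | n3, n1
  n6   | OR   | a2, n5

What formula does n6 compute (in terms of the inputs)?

a2 OR (((a2 XNOR (a1 XNOR a2)) OR (a1 XNOR a2)) AND (a1 XNOR a2))

n1 = a1 XNOR a2
n2 = a2 XNOR n1 = a2 XNOR (a1 XNOR a2)
n3 = n2 OR n1 = (a2 XNOR (a1 XNOR a2)) OR (a1 XNOR a2)
n5 = n3 AND n1 = ((a2 XNOR (a1 XNOR a2)) OR (a1 XNOR a2)) AND (a1 XNOR a2)
n6 = a2 OR n5 = a2 OR (((a2 XNOR (a1 XNOR a2)) OR (a1 XNOR a2)) AND (a1 XNOR a2))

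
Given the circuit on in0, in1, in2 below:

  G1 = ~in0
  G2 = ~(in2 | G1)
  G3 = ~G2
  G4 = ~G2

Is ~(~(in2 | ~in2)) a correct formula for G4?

G1 = ~in0
G2 = ~(in2 | G1) = ~(in2 | ~in0)
G4 = ~G2 = ~(~(in2 | ~in0))
At in0=1, in1=0, in2=0: circuit gives 0, formula gives 1.

No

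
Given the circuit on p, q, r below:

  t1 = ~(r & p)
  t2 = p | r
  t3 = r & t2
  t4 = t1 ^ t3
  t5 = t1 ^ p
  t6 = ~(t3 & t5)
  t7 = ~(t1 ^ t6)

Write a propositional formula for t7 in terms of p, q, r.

t1 = ~(r & p)
t2 = p | r
t3 = r & t2 = r & (p | r)
t5 = t1 ^ p = (~(r & p)) ^ p
t6 = ~(t3 & t5) = ~((r & (p | r)) & ((~(r & p)) ^ p))
t7 = ~(t1 ^ t6) = ~((~(r & p)) ^ (~((r & (p | r)) & ((~(r & p)) ^ p))))

~((~(r & p)) ^ (~((r & (p | r)) & ((~(r & p)) ^ p))))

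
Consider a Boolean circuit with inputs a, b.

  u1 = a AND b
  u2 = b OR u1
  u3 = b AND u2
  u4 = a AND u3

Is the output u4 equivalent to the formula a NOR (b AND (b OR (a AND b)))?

u1 = a AND b
u2 = b OR u1 = b OR (a AND b)
u3 = b AND u2 = b AND (b OR (a AND b))
u4 = a AND u3 = a AND (b AND (b OR (a AND b)))
At a=0, b=0: circuit gives 0, formula gives 1.

No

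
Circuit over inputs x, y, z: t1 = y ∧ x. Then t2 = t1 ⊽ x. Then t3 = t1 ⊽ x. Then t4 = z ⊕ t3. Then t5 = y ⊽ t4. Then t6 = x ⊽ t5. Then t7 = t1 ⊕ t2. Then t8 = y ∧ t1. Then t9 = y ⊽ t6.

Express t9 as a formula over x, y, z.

t1 = y ∧ x
t3 = t1 ⊽ x = (y ∧ x) ⊽ x
t4 = z ⊕ t3 = z ⊕ ((y ∧ x) ⊽ x)
t5 = y ⊽ t4 = y ⊽ (z ⊕ ((y ∧ x) ⊽ x))
t6 = x ⊽ t5 = x ⊽ (y ⊽ (z ⊕ ((y ∧ x) ⊽ x)))
t9 = y ⊽ t6 = y ⊽ (x ⊽ (y ⊽ (z ⊕ ((y ∧ x) ⊽ x))))

y ⊽ (x ⊽ (y ⊽ (z ⊕ ((y ∧ x) ⊽ x))))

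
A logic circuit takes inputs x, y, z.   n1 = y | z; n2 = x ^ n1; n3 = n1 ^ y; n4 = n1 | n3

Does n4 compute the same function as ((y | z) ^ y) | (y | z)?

n1 = y | z
n3 = n1 ^ y = (y | z) ^ y
n4 = n1 | n3 = (y | z) | ((y | z) ^ y)
At x=0, y=0, z=0: circuit gives 0, formula gives 0.
At x=0, y=0, z=1: circuit gives 1, formula gives 1.
Agrees on all 8 inputs.

Yes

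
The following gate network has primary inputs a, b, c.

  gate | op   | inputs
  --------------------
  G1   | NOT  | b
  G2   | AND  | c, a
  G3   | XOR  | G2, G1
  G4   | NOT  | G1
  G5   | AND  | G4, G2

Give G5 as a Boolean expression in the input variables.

G1 = NOT b
G2 = c AND a
G4 = NOT G1 = NOT NOT b
G5 = G4 AND G2 = NOT NOT b AND (c AND a)

NOT NOT b AND (c AND a)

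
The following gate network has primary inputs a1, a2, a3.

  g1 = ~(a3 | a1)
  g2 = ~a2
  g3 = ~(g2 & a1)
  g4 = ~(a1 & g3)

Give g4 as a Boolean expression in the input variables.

g2 = ~a2
g3 = ~(g2 & a1) = ~(~a2 & a1)
g4 = ~(a1 & g3) = ~(a1 & (~(~a2 & a1)))

~(a1 & (~(~a2 & a1)))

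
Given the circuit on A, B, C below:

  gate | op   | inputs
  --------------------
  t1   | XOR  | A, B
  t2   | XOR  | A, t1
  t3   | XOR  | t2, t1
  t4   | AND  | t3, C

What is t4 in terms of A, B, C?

((A XOR (A XOR B)) XOR (A XOR B)) AND C

t1 = A XOR B
t2 = A XOR t1 = A XOR (A XOR B)
t3 = t2 XOR t1 = (A XOR (A XOR B)) XOR (A XOR B)
t4 = t3 AND C = ((A XOR (A XOR B)) XOR (A XOR B)) AND C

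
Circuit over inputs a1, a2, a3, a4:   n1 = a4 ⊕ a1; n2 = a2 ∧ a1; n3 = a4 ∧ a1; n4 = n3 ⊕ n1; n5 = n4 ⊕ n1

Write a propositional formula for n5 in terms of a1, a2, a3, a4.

((a4 ∧ a1) ⊕ (a4 ⊕ a1)) ⊕ (a4 ⊕ a1)

n1 = a4 ⊕ a1
n3 = a4 ∧ a1
n4 = n3 ⊕ n1 = (a4 ∧ a1) ⊕ (a4 ⊕ a1)
n5 = n4 ⊕ n1 = ((a4 ∧ a1) ⊕ (a4 ⊕ a1)) ⊕ (a4 ⊕ a1)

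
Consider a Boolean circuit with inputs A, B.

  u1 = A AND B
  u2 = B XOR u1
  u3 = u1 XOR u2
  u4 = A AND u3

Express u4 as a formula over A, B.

u1 = A AND B
u2 = B XOR u1 = B XOR (A AND B)
u3 = u1 XOR u2 = (A AND B) XOR (B XOR (A AND B))
u4 = A AND u3 = A AND ((A AND B) XOR (B XOR (A AND B)))

A AND ((A AND B) XOR (B XOR (A AND B)))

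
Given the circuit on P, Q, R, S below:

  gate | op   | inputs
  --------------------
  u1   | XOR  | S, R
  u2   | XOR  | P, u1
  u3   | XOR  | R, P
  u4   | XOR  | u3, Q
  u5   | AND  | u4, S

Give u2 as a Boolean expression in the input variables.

P XOR (S XOR R)

u1 = S XOR R
u2 = P XOR u1 = P XOR (S XOR R)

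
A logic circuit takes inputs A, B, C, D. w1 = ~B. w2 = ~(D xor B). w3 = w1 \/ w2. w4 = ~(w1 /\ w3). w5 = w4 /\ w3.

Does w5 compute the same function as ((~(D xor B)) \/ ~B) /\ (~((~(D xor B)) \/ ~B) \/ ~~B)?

w1 = ~B
w2 = ~(D xor B)
w3 = w1 \/ w2 = ~B \/ (~(D xor B))
w4 = ~(w1 /\ w3) = ~(~B /\ (~B \/ (~(D xor B))))
w5 = w4 /\ w3 = (~(~B /\ (~B \/ (~(D xor B))))) /\ (~B \/ (~(D xor B)))
At A=0, B=0, C=0, D=0: circuit gives 0, formula gives 0.
At A=0, B=1, C=0, D=1: circuit gives 1, formula gives 1.
Agrees on all 16 inputs.

Yes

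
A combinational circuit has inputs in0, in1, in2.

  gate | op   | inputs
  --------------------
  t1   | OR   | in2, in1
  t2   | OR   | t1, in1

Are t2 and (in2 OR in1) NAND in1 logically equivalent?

t1 = in2 OR in1
t2 = t1 OR in1 = (in2 OR in1) OR in1
At in0=0, in1=0, in2=0: circuit gives 0, formula gives 1.

No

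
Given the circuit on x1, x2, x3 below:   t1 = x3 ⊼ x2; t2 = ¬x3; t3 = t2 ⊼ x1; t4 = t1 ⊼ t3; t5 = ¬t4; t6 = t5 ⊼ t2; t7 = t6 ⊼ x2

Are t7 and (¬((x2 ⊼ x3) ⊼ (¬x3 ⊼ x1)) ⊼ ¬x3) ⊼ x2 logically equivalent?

Yes

t1 = x3 ⊼ x2
t2 = ¬x3
t3 = t2 ⊼ x1 = ¬x3 ⊼ x1
t4 = t1 ⊼ t3 = (x3 ⊼ x2) ⊼ (¬x3 ⊼ x1)
t5 = ¬t4 = ¬((x3 ⊼ x2) ⊼ (¬x3 ⊼ x1))
t6 = t5 ⊼ t2 = ¬((x3 ⊼ x2) ⊼ (¬x3 ⊼ x1)) ⊼ ¬x3
t7 = t6 ⊼ x2 = (¬((x3 ⊼ x2) ⊼ (¬x3 ⊼ x1)) ⊼ ¬x3) ⊼ x2
At x1=0, x2=1, x3=1: circuit gives 0, formula gives 0.
At x1=0, x2=0, x3=0: circuit gives 1, formula gives 1.
Agrees on all 8 inputs.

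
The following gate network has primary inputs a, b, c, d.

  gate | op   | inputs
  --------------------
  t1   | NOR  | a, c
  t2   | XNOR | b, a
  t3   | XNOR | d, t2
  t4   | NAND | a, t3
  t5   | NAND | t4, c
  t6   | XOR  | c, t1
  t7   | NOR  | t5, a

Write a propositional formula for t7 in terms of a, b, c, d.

((a NAND (d XNOR (b XNOR a))) NAND c) NOR a

t2 = b XNOR a
t3 = d XNOR t2 = d XNOR (b XNOR a)
t4 = a NAND t3 = a NAND (d XNOR (b XNOR a))
t5 = t4 NAND c = (a NAND (d XNOR (b XNOR a))) NAND c
t7 = t5 NOR a = ((a NAND (d XNOR (b XNOR a))) NAND c) NOR a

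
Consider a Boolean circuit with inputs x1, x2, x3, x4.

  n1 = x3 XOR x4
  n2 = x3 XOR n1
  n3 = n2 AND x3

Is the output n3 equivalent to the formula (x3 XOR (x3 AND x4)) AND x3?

No

n1 = x3 XOR x4
n2 = x3 XOR n1 = x3 XOR (x3 XOR x4)
n3 = n2 AND x3 = (x3 XOR (x3 XOR x4)) AND x3
At x1=0, x2=0, x3=1, x4=0: circuit gives 0, formula gives 1.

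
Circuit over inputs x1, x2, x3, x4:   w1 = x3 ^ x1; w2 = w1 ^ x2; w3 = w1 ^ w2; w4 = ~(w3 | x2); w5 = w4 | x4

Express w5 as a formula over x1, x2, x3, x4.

(~(((x3 ^ x1) ^ ((x3 ^ x1) ^ x2)) | x2)) | x4

w1 = x3 ^ x1
w2 = w1 ^ x2 = (x3 ^ x1) ^ x2
w3 = w1 ^ w2 = (x3 ^ x1) ^ ((x3 ^ x1) ^ x2)
w4 = ~(w3 | x2) = ~(((x3 ^ x1) ^ ((x3 ^ x1) ^ x2)) | x2)
w5 = w4 | x4 = (~(((x3 ^ x1) ^ ((x3 ^ x1) ^ x2)) | x2)) | x4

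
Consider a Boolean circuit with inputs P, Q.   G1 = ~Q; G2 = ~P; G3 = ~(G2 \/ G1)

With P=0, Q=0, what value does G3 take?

G1 = ~0 = 1
G2 = ~0 = 1
G3 = ~(1 \/ 1) = 0

0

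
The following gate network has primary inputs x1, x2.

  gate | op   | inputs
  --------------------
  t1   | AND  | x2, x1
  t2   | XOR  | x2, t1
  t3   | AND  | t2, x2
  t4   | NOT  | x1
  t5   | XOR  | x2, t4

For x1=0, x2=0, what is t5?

1

t4 = NOT 0 = 1
t5 = 0 XOR 1 = 1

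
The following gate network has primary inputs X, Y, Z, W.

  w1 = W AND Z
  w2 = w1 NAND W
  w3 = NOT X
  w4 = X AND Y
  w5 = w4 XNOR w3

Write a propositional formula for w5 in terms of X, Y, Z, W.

(X AND Y) XNOR NOT X

w3 = NOT X
w4 = X AND Y
w5 = w4 XNOR w3 = (X AND Y) XNOR NOT X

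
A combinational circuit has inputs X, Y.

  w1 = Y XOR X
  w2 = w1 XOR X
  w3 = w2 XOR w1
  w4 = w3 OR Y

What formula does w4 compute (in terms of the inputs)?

w1 = Y XOR X
w2 = w1 XOR X = (Y XOR X) XOR X
w3 = w2 XOR w1 = ((Y XOR X) XOR X) XOR (Y XOR X)
w4 = w3 OR Y = (((Y XOR X) XOR X) XOR (Y XOR X)) OR Y

(((Y XOR X) XOR X) XOR (Y XOR X)) OR Y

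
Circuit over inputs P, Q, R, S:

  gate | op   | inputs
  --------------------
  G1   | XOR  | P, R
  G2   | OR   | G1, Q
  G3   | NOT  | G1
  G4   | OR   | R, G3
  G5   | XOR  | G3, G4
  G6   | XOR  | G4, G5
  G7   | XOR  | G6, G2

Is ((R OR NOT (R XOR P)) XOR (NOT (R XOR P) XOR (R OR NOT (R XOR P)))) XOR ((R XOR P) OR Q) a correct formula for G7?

Yes

G1 = P XOR R
G2 = G1 OR Q = (P XOR R) OR Q
G3 = NOT G1 = NOT (P XOR R)
G4 = R OR G3 = R OR NOT (P XOR R)
G5 = G3 XOR G4 = NOT (P XOR R) XOR (R OR NOT (P XOR R))
G6 = G4 XOR G5 = (R OR NOT (P XOR R)) XOR (NOT (P XOR R) XOR (R OR NOT (P XOR R)))
G7 = G6 XOR G2 = ((R OR NOT (P XOR R)) XOR (NOT (P XOR R) XOR (R OR NOT (P XOR R)))) XOR ((P XOR R) OR Q)
At P=0, Q=1, R=0, S=0: circuit gives 0, formula gives 0.
At P=0, Q=0, R=0, S=0: circuit gives 1, formula gives 1.
Agrees on all 16 inputs.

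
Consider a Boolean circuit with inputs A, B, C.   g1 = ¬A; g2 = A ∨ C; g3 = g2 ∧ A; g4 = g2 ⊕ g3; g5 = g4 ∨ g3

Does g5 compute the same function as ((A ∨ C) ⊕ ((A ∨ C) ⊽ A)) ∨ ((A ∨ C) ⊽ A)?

g2 = A ∨ C
g3 = g2 ∧ A = (A ∨ C) ∧ A
g4 = g2 ⊕ g3 = (A ∨ C) ⊕ ((A ∨ C) ∧ A)
g5 = g4 ∨ g3 = ((A ∨ C) ⊕ ((A ∨ C) ∧ A)) ∨ ((A ∨ C) ∧ A)
At A=0, B=0, C=0: circuit gives 0, formula gives 1.

No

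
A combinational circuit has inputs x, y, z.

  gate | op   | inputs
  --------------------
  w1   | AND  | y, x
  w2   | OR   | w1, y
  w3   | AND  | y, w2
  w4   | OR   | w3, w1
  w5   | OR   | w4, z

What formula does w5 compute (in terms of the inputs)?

((y AND ((y AND x) OR y)) OR (y AND x)) OR z

w1 = y AND x
w2 = w1 OR y = (y AND x) OR y
w3 = y AND w2 = y AND ((y AND x) OR y)
w4 = w3 OR w1 = (y AND ((y AND x) OR y)) OR (y AND x)
w5 = w4 OR z = ((y AND ((y AND x) OR y)) OR (y AND x)) OR z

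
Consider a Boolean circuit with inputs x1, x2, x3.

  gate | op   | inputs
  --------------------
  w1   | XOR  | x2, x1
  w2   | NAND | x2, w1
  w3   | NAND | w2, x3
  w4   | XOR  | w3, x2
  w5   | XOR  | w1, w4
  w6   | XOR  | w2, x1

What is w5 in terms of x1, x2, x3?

w1 = x2 XOR x1
w2 = x2 NAND w1 = x2 NAND (x2 XOR x1)
w3 = w2 NAND x3 = (x2 NAND (x2 XOR x1)) NAND x3
w4 = w3 XOR x2 = ((x2 NAND (x2 XOR x1)) NAND x3) XOR x2
w5 = w1 XOR w4 = (x2 XOR x1) XOR (((x2 NAND (x2 XOR x1)) NAND x3) XOR x2)

(x2 XOR x1) XOR (((x2 NAND (x2 XOR x1)) NAND x3) XOR x2)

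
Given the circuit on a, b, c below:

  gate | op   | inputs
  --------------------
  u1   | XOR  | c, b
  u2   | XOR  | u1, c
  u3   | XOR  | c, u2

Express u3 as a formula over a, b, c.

c XOR ((c XOR b) XOR c)

u1 = c XOR b
u2 = u1 XOR c = (c XOR b) XOR c
u3 = c XOR u2 = c XOR ((c XOR b) XOR c)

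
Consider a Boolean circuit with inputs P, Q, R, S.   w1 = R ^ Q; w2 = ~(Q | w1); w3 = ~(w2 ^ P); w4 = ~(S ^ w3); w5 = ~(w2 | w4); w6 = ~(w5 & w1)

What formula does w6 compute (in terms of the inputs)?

~((~((~(Q | (R ^ Q))) | (~(S ^ (~((~(Q | (R ^ Q))) ^ P)))))) & (R ^ Q))

w1 = R ^ Q
w2 = ~(Q | w1) = ~(Q | (R ^ Q))
w3 = ~(w2 ^ P) = ~((~(Q | (R ^ Q))) ^ P)
w4 = ~(S ^ w3) = ~(S ^ (~((~(Q | (R ^ Q))) ^ P)))
w5 = ~(w2 | w4) = ~((~(Q | (R ^ Q))) | (~(S ^ (~((~(Q | (R ^ Q))) ^ P)))))
w6 = ~(w5 & w1) = ~((~((~(Q | (R ^ Q))) | (~(S ^ (~((~(Q | (R ^ Q))) ^ P)))))) & (R ^ Q))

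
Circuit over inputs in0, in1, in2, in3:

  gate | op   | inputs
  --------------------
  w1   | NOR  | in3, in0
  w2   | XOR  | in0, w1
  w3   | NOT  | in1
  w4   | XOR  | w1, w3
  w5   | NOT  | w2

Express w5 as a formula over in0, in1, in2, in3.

NOT (in0 XOR (in3 NOR in0))

w1 = in3 NOR in0
w2 = in0 XOR w1 = in0 XOR (in3 NOR in0)
w5 = NOT w2 = NOT (in0 XOR (in3 NOR in0))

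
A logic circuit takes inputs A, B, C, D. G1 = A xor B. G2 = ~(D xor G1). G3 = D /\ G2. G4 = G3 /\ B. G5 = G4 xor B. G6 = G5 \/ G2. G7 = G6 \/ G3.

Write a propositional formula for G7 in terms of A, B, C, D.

G1 = A xor B
G2 = ~(D xor G1) = ~(D xor (A xor B))
G3 = D /\ G2 = D /\ (~(D xor (A xor B)))
G4 = G3 /\ B = (D /\ (~(D xor (A xor B)))) /\ B
G5 = G4 xor B = ((D /\ (~(D xor (A xor B)))) /\ B) xor B
G6 = G5 \/ G2 = (((D /\ (~(D xor (A xor B)))) /\ B) xor B) \/ (~(D xor (A xor B)))
G7 = G6 \/ G3 = ((((D /\ (~(D xor (A xor B)))) /\ B) xor B) \/ (~(D xor (A xor B)))) \/ (D /\ (~(D xor (A xor B))))

((((D /\ (~(D xor (A xor B)))) /\ B) xor B) \/ (~(D xor (A xor B)))) \/ (D /\ (~(D xor (A xor B))))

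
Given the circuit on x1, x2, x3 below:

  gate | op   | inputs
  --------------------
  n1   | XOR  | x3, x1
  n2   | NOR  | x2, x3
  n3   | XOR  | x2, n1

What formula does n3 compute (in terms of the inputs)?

n1 = x3 XOR x1
n3 = x2 XOR n1 = x2 XOR (x3 XOR x1)

x2 XOR (x3 XOR x1)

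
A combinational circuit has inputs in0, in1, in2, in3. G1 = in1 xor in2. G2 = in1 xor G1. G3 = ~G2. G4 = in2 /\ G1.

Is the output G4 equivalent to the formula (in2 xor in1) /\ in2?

Yes

G1 = in1 xor in2
G4 = in2 /\ G1 = in2 /\ (in1 xor in2)
At in0=0, in1=0, in2=0, in3=0: circuit gives 0, formula gives 0.
At in0=0, in1=0, in2=1, in3=0: circuit gives 1, formula gives 1.
Agrees on all 16 inputs.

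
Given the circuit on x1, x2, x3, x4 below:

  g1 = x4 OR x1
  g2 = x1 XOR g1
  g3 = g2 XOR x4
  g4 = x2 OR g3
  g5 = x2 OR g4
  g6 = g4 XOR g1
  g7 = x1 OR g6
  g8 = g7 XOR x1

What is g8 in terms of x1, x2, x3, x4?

(x1 OR ((x2 OR ((x1 XOR (x4 OR x1)) XOR x4)) XOR (x4 OR x1))) XOR x1

g1 = x4 OR x1
g2 = x1 XOR g1 = x1 XOR (x4 OR x1)
g3 = g2 XOR x4 = (x1 XOR (x4 OR x1)) XOR x4
g4 = x2 OR g3 = x2 OR ((x1 XOR (x4 OR x1)) XOR x4)
g6 = g4 XOR g1 = (x2 OR ((x1 XOR (x4 OR x1)) XOR x4)) XOR (x4 OR x1)
g7 = x1 OR g6 = x1 OR ((x2 OR ((x1 XOR (x4 OR x1)) XOR x4)) XOR (x4 OR x1))
g8 = g7 XOR x1 = (x1 OR ((x2 OR ((x1 XOR (x4 OR x1)) XOR x4)) XOR (x4 OR x1))) XOR x1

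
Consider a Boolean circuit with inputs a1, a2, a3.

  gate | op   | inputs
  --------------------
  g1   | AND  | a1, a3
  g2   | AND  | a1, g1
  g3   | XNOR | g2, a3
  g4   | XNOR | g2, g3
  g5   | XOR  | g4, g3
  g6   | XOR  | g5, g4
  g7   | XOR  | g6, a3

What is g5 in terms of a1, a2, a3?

((a1 AND (a1 AND a3)) XNOR ((a1 AND (a1 AND a3)) XNOR a3)) XOR ((a1 AND (a1 AND a3)) XNOR a3)

g1 = a1 AND a3
g2 = a1 AND g1 = a1 AND (a1 AND a3)
g3 = g2 XNOR a3 = (a1 AND (a1 AND a3)) XNOR a3
g4 = g2 XNOR g3 = (a1 AND (a1 AND a3)) XNOR ((a1 AND (a1 AND a3)) XNOR a3)
g5 = g4 XOR g3 = ((a1 AND (a1 AND a3)) XNOR ((a1 AND (a1 AND a3)) XNOR a3)) XOR ((a1 AND (a1 AND a3)) XNOR a3)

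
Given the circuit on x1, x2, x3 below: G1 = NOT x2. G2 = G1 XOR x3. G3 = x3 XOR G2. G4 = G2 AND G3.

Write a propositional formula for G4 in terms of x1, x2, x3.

G1 = NOT x2
G2 = G1 XOR x3 = NOT x2 XOR x3
G3 = x3 XOR G2 = x3 XOR (NOT x2 XOR x3)
G4 = G2 AND G3 = (NOT x2 XOR x3) AND (x3 XOR (NOT x2 XOR x3))

(NOT x2 XOR x3) AND (x3 XOR (NOT x2 XOR x3))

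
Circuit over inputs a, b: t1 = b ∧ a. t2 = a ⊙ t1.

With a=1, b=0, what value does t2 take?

0

t1 = 0 ∧ 1 = 0
t2 = 1 ⊙ 0 = 0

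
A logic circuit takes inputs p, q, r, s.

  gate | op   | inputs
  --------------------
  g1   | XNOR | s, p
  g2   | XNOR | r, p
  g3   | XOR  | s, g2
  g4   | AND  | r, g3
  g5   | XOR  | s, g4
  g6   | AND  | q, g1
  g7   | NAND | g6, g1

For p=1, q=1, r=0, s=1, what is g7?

0

g1 = 1 XNOR 1 = 1
g6 = 1 AND 1 = 1
g7 = 1 NAND 1 = 0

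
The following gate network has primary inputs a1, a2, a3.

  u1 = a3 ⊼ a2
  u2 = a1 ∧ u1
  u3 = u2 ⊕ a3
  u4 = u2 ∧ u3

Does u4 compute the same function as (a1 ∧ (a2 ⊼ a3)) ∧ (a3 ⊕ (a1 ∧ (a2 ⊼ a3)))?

u1 = a3 ⊼ a2
u2 = a1 ∧ u1 = a1 ∧ (a3 ⊼ a2)
u3 = u2 ⊕ a3 = (a1 ∧ (a3 ⊼ a2)) ⊕ a3
u4 = u2 ∧ u3 = (a1 ∧ (a3 ⊼ a2)) ∧ ((a1 ∧ (a3 ⊼ a2)) ⊕ a3)
At a1=0, a2=0, a3=0: circuit gives 0, formula gives 0.
At a1=1, a2=0, a3=0: circuit gives 1, formula gives 1.
Agrees on all 8 inputs.

Yes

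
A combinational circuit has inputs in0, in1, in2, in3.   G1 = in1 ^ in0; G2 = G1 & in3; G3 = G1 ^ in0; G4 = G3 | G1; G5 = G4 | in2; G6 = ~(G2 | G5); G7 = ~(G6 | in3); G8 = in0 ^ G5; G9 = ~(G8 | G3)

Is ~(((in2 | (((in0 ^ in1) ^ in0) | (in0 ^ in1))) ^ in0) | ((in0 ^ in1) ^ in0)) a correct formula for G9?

Yes

G1 = in1 ^ in0
G3 = G1 ^ in0 = (in1 ^ in0) ^ in0
G4 = G3 | G1 = ((in1 ^ in0) ^ in0) | (in1 ^ in0)
G5 = G4 | in2 = (((in1 ^ in0) ^ in0) | (in1 ^ in0)) | in2
G8 = in0 ^ G5 = in0 ^ ((((in1 ^ in0) ^ in0) | (in1 ^ in0)) | in2)
G9 = ~(G8 | G3) = ~((in0 ^ ((((in1 ^ in0) ^ in0) | (in1 ^ in0)) | in2)) | ((in1 ^ in0) ^ in0))
At in0=0, in1=0, in2=1, in3=0: circuit gives 0, formula gives 0.
At in0=0, in1=0, in2=0, in3=0: circuit gives 1, formula gives 1.
Agrees on all 16 inputs.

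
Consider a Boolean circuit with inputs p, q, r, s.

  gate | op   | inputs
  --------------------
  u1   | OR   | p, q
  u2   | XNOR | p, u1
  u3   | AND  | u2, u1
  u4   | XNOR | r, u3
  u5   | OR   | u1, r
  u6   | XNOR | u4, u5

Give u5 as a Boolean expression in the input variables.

u1 = p OR q
u5 = u1 OR r = (p OR q) OR r

(p OR q) OR r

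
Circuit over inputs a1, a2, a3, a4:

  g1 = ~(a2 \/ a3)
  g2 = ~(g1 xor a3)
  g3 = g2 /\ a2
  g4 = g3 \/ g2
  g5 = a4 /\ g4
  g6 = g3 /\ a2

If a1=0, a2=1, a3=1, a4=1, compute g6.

0

g1 = ~(1 \/ 1) = 0
g2 = ~(0 xor 1) = 0
g3 = 0 /\ 1 = 0
g6 = 0 /\ 1 = 0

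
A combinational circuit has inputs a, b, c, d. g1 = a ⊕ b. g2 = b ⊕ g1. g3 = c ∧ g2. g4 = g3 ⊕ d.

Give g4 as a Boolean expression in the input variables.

(c ∧ (b ⊕ (a ⊕ b))) ⊕ d

g1 = a ⊕ b
g2 = b ⊕ g1 = b ⊕ (a ⊕ b)
g3 = c ∧ g2 = c ∧ (b ⊕ (a ⊕ b))
g4 = g3 ⊕ d = (c ∧ (b ⊕ (a ⊕ b))) ⊕ d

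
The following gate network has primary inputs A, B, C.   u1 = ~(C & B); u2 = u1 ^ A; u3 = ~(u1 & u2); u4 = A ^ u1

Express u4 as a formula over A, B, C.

A ^ (~(C & B))

u1 = ~(C & B)
u4 = A ^ u1 = A ^ (~(C & B))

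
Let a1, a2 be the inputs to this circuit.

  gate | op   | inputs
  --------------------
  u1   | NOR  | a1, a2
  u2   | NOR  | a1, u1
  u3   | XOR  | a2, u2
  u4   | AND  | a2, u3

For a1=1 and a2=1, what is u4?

1

u1 = 1 NOR 1 = 0
u2 = 1 NOR 0 = 0
u3 = 1 XOR 0 = 1
u4 = 1 AND 1 = 1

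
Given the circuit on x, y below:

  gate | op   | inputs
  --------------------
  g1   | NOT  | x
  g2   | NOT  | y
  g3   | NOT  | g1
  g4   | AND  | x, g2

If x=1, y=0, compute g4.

1

g2 = NOT 0 = 1
g4 = 1 AND 1 = 1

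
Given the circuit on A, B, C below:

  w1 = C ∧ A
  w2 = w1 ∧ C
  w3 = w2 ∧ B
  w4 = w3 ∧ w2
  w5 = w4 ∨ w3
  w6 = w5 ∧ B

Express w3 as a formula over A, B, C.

w1 = C ∧ A
w2 = w1 ∧ C = (C ∧ A) ∧ C
w3 = w2 ∧ B = ((C ∧ A) ∧ C) ∧ B

((C ∧ A) ∧ C) ∧ B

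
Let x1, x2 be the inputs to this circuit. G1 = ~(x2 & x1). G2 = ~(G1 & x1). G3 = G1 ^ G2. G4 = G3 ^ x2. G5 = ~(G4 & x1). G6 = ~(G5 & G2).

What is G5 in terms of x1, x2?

~((((~(x2 & x1)) ^ (~((~(x2 & x1)) & x1))) ^ x2) & x1)

G1 = ~(x2 & x1)
G2 = ~(G1 & x1) = ~((~(x2 & x1)) & x1)
G3 = G1 ^ G2 = (~(x2 & x1)) ^ (~((~(x2 & x1)) & x1))
G4 = G3 ^ x2 = ((~(x2 & x1)) ^ (~((~(x2 & x1)) & x1))) ^ x2
G5 = ~(G4 & x1) = ~((((~(x2 & x1)) ^ (~((~(x2 & x1)) & x1))) ^ x2) & x1)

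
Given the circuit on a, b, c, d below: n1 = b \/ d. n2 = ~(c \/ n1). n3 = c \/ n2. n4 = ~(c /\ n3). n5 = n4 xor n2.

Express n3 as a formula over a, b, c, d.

n1 = b \/ d
n2 = ~(c \/ n1) = ~(c \/ (b \/ d))
n3 = c \/ n2 = c \/ (~(c \/ (b \/ d)))

c \/ (~(c \/ (b \/ d)))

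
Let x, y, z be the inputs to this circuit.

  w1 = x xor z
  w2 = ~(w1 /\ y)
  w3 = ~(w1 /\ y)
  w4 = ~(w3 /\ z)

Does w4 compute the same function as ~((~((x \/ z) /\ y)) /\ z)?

w1 = x xor z
w3 = ~(w1 /\ y) = ~((x xor z) /\ y)
w4 = ~(w3 /\ z) = ~((~((x xor z) /\ y)) /\ z)
At x=1, y=1, z=1: circuit gives 0, formula gives 1.

No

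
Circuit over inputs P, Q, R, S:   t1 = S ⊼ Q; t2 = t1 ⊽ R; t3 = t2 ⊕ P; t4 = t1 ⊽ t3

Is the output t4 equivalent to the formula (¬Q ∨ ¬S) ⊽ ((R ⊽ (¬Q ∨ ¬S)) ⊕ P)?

Yes

t1 = S ⊼ Q
t2 = t1 ⊽ R = (S ⊼ Q) ⊽ R
t3 = t2 ⊕ P = ((S ⊼ Q) ⊽ R) ⊕ P
t4 = t1 ⊽ t3 = (S ⊼ Q) ⊽ (((S ⊼ Q) ⊽ R) ⊕ P)
At P=0, Q=0, R=0, S=0: circuit gives 0, formula gives 0.
At P=0, Q=1, R=1, S=1: circuit gives 1, formula gives 1.
Agrees on all 16 inputs.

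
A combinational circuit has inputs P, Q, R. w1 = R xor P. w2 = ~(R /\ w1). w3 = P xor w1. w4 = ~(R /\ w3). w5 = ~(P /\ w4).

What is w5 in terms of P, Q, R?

~(P /\ (~(R /\ (P xor (R xor P)))))

w1 = R xor P
w3 = P xor w1 = P xor (R xor P)
w4 = ~(R /\ w3) = ~(R /\ (P xor (R xor P)))
w5 = ~(P /\ w4) = ~(P /\ (~(R /\ (P xor (R xor P)))))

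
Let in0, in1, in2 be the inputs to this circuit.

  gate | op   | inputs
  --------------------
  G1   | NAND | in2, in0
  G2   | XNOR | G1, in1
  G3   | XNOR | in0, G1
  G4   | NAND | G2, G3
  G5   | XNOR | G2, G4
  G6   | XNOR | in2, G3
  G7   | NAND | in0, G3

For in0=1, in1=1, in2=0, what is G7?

G1 = 0 NAND 1 = 1
G3 = 1 XNOR 1 = 1
G7 = 1 NAND 1 = 0

0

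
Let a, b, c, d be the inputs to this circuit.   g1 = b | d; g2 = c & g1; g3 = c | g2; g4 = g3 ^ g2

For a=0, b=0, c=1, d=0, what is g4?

g1 = 0 | 0 = 0
g2 = 1 & 0 = 0
g3 = 1 | 0 = 1
g4 = 1 ^ 0 = 1

1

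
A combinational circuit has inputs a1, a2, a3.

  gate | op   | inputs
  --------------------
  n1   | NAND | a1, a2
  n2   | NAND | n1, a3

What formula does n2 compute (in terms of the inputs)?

(a1 NAND a2) NAND a3

n1 = a1 NAND a2
n2 = n1 NAND a3 = (a1 NAND a2) NAND a3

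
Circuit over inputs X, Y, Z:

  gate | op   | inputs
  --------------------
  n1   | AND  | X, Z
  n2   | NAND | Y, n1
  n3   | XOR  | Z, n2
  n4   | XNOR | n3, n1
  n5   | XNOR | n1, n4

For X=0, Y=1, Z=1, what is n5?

0

n1 = 0 AND 1 = 0
n2 = 1 NAND 0 = 1
n3 = 1 XOR 1 = 0
n4 = 0 XNOR 0 = 1
n5 = 0 XNOR 1 = 0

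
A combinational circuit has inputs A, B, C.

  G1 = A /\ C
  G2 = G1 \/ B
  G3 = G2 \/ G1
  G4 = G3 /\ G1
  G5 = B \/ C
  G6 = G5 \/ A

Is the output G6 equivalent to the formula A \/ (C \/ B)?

Yes

G5 = B \/ C
G6 = G5 \/ A = (B \/ C) \/ A
At A=0, B=0, C=0: circuit gives 0, formula gives 0.
At A=0, B=0, C=1: circuit gives 1, formula gives 1.
Agrees on all 8 inputs.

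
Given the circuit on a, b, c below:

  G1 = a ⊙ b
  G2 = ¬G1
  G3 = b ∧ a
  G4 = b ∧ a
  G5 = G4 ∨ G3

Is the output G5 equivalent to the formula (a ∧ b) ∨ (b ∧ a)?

Yes

G3 = b ∧ a
G4 = b ∧ a
G5 = G4 ∨ G3 = (b ∧ a) ∨ (b ∧ a)
At a=0, b=0, c=0: circuit gives 0, formula gives 0.
At a=1, b=1, c=0: circuit gives 1, formula gives 1.
Agrees on all 8 inputs.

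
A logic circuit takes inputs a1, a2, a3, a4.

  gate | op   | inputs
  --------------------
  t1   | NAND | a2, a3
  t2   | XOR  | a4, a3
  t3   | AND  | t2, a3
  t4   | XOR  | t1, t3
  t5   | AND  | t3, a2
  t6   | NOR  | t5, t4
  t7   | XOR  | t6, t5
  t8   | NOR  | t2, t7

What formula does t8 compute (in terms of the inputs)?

t1 = a2 NAND a3
t2 = a4 XOR a3
t3 = t2 AND a3 = (a4 XOR a3) AND a3
t4 = t1 XOR t3 = (a2 NAND a3) XOR ((a4 XOR a3) AND a3)
t5 = t3 AND a2 = ((a4 XOR a3) AND a3) AND a2
t6 = t5 NOR t4 = (((a4 XOR a3) AND a3) AND a2) NOR ((a2 NAND a3) XOR ((a4 XOR a3) AND a3))
t7 = t6 XOR t5 = ((((a4 XOR a3) AND a3) AND a2) NOR ((a2 NAND a3) XOR ((a4 XOR a3) AND a3))) XOR (((a4 XOR a3) AND a3) AND a2)
t8 = t2 NOR t7 = (a4 XOR a3) NOR (((((a4 XOR a3) AND a3) AND a2) NOR ((a2 NAND a3) XOR ((a4 XOR a3) AND a3))) XOR (((a4 XOR a3) AND a3) AND a2))

(a4 XOR a3) NOR (((((a4 XOR a3) AND a3) AND a2) NOR ((a2 NAND a3) XOR ((a4 XOR a3) AND a3))) XOR (((a4 XOR a3) AND a3) AND a2))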